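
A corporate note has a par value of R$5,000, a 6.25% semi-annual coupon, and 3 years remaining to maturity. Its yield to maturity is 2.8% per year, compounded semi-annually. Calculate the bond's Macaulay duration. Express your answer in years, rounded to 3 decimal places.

2.793 years

Periodic yield y = 0.014. Discount each cash flow and weight by its period:
  t   CF        PV=CF/(1+0.014)^t    t·PV
  1       156.25       154.0927       154.0927
  2       156.25       151.9652       303.9304
  3       156.25       149.8671       449.6012
  4       156.25       147.7979       591.1915
  5       156.25       145.7573       728.7864
  6     5,156.25     4,743.5801    28,461.4804
  Σ                  5,493.0602    30,689.0826
Price P = Σ PV = 5,493.0602.
Macaulay duration = Σ(t·PV) / P = 30,689.0826 / 5,493.0602 = 5.58688 half-year periods.
In years: 5.58688 / 2 = 2.79344 years.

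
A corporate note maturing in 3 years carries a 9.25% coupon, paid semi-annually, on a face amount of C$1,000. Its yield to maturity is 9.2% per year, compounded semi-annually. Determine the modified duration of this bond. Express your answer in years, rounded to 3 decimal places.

Periodic yield y = 0.046. First find Macaulay duration:
  t   CF        PV=CF/(1+0.046)^t    t·PV
  1        46.25        44.2161        44.2161
  2        46.25        42.2716        84.5431
  3        46.25        40.4126       121.2378
  4        46.25        38.6354       154.5415
  5        46.25        36.9363       184.6815
  6     1,046.25       798.8134     4,792.8806
  Σ                  1,001.2853     5,382.1005
P = 1,001.2853; Macaulay duration = 5,382.1005 / 1,001.2853 = 5.37519 half-year periods = 2.68760 years.
Modified duration = D_Mac / (1 + y) = 2.68760 / 1.046 = 2.56940 years.

2.569 years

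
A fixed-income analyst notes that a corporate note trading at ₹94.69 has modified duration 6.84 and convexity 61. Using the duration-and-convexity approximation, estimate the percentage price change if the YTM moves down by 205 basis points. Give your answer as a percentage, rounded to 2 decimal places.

+15.30%

Duration effect: -D_mod·Δy = -6.84 × (-0.0205) = +0.140220
Convexity effect: ½·C·(Δy)² = 0.5 × 61 × (-0.0205)² = +0.012817625
ΔP/P ≈ +0.140220 + 0.012817625 = +0.153037625
= +15.3037625%.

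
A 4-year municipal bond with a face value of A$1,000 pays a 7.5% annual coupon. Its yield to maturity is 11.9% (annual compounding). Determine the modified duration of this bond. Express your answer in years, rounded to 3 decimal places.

3.188 years

Periodic yield y = 0.119. First find Macaulay duration:
  t   CF        PV=CF/(1+0.119)^t    t·PV
  1        75.00        67.0241        67.0241
  2        75.00        59.8965       119.7929
  3        75.00        53.5268       160.5803
  4     1,075.00       685.6273     2,742.5093
  Σ                    866.0747     3,089.9066
P = 866.0747; Macaulay duration = 3,089.9066 / 866.0747 = 3.56771 years.
Modified duration = D_Mac / (1 + y) = 3.56771 / 1.119 = 3.18831 years.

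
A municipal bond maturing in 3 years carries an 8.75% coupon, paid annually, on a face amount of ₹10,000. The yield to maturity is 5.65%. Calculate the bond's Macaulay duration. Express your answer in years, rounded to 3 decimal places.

2.775 years

Periodic yield y = 0.0565. Discount each cash flow and weight by its year:
  t   CF        PV=CF/(1+0.0565)^t    t·PV
  1       875.00       828.2063       828.2063
  2       875.00       783.9151     1,567.8303
  3    10,875.00     9,221.9075    27,665.7225
  Σ                 10,834.0290    30,061.7591
Price P = Σ PV = 10,834.0290.
Macaulay duration = Σ(t·PV) / P = 30,061.7591 / 10,834.0290 = 2.77475 years.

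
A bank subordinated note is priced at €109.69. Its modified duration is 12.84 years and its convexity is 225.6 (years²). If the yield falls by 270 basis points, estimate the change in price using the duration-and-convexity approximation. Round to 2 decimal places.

+€47.05

Duration effect: -D_mod·Δy = -12.84 × (-0.027) = +0.346680
Convexity effect: ½·C·(Δy)² = 0.5 × 225.6 × (-0.027)² = +0.0822312
ΔP/P ≈ +0.346680 + 0.0822312 = +0.4289112
ΔP ≈ 109.69 × (+0.4289112) = +47.047269528.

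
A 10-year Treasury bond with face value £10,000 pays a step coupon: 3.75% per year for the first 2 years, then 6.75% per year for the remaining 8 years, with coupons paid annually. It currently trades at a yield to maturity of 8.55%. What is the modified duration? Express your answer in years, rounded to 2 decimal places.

Periodic yield y = 0.0855. First find Macaulay duration:
  t   CF        PV=CF/(1+0.0855)^t    t·PV
  1       375.00       345.4629       345.4629
  2       375.00       318.2523       636.5047
  3       675.00       527.7330     1,583.1991
  4       675.00       486.1659     1,944.6635
  5       675.00       447.8727     2,239.3637
  6       675.00       412.5958     2,475.5748
  7       675.00       380.0975     2,660.6823
  8       675.00       350.1589     2,801.2711
  9       675.00       322.5784     2,903.2059
  10   10,675.00     4,699.6943    46,996.9426
  Σ                  8,290.6118    64,586.8706
P = 8,290.6118; Macaulay duration = 64,586.8706 / 8,290.6118 = 7.79036 years.
Modified duration = D_Mac / (1 + y) = 7.79036 / 1.0855 = 7.17675 years.

7.18 years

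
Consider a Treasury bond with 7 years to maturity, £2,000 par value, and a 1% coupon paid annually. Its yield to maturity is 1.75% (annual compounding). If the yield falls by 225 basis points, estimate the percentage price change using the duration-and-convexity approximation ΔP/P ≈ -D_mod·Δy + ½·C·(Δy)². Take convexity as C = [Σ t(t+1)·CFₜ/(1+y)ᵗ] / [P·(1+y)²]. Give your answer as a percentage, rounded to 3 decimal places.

With y = 0.0175:
  t   CF        PV=CF/(1+0.0175)^t    t·PV        t(t+1)·PV
  1        20.00        19.6560        19.6560          39.3120
  2        20.00        19.3180        38.6359         115.9077
  3        20.00        18.9857        56.9571         227.8285
  4        20.00        18.6592        74.6367         373.1834
  5        20.00        18.3383        91.6913         550.1475
  6        20.00        18.0229       108.1371         756.9597
  7     2,020.00     1,789.0004    12,523.0030     100,184.0239
  Σ                  1,901.9804    12,912.7171     102,247.3628
P = 1,901.9804; D_Mac = 6.78909 yrs; D_mod = 6.67232 yrs; C = 51.92509.
Duration effect: -6.67232 × (-0.0225) = +0.150127
Convexity effect: 0.5 × 51.92509 × (-0.0225)² = +0.0131435
ΔP/P ≈ +0.150127 + 0.0131435 = +0.163271 = +16.3271%.

+16.327%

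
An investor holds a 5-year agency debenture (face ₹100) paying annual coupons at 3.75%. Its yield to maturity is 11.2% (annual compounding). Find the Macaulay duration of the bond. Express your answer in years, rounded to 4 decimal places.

Periodic yield y = 0.112. Discount each cash flow and weight by its year:
  t   CF        PV=CF/(1+0.112)^t    t·PV
  1         3.75         3.3723         3.3723
  2         3.75         3.0326         6.0653
  3         3.75         2.7272         8.1816
  4         3.75         2.4525         9.8101
  5       103.75        61.0189       305.0944
  Σ                     72.6035       332.5236
Price P = Σ PV = 72.6035.
Macaulay duration = Σ(t·PV) / P = 332.5236 / 72.6035 = 4.57999 years.

4.5800 years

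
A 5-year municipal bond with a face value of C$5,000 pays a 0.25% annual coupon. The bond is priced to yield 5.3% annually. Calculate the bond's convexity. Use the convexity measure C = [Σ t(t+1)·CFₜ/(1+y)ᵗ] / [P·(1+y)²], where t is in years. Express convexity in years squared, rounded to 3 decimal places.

26.849

With y = 0.053:
  t   CF        PV=CF/(1+0.053)^t    t·PV        t(t+1)·PV
  1        12.50        11.8708        11.8708          23.7417
  2        12.50        11.2734        22.5467          67.6401
  3        12.50        10.7059        32.1178         128.4713
  4        12.50        10.1671        40.6683         203.3417
  5     5,012.50     3,871.7966    19,358.9828     116,153.8968
  Σ                  3,915.8138    19,466.1865     116,577.0917
P = 3,915.8138.
Convexity = Σ t(t+1)·PV / [P·(1+y)²] = 116,577.0917 / (3,915.8138 × 1.108809) = 26.84939.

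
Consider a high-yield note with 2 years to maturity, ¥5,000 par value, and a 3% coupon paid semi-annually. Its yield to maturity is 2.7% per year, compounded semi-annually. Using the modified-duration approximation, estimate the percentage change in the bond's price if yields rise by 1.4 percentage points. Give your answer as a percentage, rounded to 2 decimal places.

-2.70%

Periodic yield y = 0.0135. Modified duration first:
  t   CF        PV=CF/(1+0.0135)^t    t·PV
  1        75.00        74.0010        74.0010
  2        75.00        73.0153       146.0306
  3        75.00        72.0427       216.1281
  4     5,075.00     4,809.9552    19,239.8209
  Σ                  5,029.0142    19,675.9806
P = 5,029.0142; D_Mac = 3.91249 half-year periods = 1.95625 yrs; D_mod = 1.95625/(1+0.0135) = 1.93019 yrs.
ΔP/P ≈ -D_mod · Δy = -1.93019 × (+0.014) = -0.027023 = -2.7023%.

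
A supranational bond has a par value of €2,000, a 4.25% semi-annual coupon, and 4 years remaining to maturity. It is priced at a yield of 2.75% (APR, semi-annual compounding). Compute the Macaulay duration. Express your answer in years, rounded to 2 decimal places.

3.73 years

Periodic yield y = 0.01375. Discount each cash flow and weight by its period:
  t   CF        PV=CF/(1+0.01375)^t    t·PV
  1        42.50        41.9236        41.9236
  2        42.50        41.3549        82.7098
  3        42.50        40.7940       122.3820
  4        42.50        40.2407       160.9628
  5        42.50        39.6949       198.4744
  6        42.50        39.1565       234.9389
  7        42.50        38.6254       270.3777
  8     2,042.50     1,831.1129    14,648.9034
  Σ                  2,112.9029    15,760.6726
Price P = Σ PV = 2,112.9029.
Macaulay duration = Σ(t·PV) / P = 15,760.6726 / 2,112.9029 = 7.45925 half-year periods.
In years: 7.45925 / 2 = 3.72963 years.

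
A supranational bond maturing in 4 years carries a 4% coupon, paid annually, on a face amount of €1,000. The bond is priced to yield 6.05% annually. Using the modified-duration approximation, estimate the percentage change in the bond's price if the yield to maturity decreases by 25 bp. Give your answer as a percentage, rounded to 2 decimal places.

+0.89%

Periodic yield y = 0.0605. Modified duration first:
  t   CF        PV=CF/(1+0.0605)^t    t·PV
  1        40.00        37.7181        37.7181
  2        40.00        35.5663        71.1326
  3        40.00        33.5373       100.6119
  4     1,040.00       822.2249     3,288.8998
  Σ                    929.0466     3,498.3623
P = 929.0466; D_Mac = 3.76554 yrs; D_mod = 3.76554/(1+0.0605) = 3.55072 yrs.
ΔP/P ≈ -D_mod · Δy = -3.55072 × (-0.0025) = +0.008877 = +0.8877%.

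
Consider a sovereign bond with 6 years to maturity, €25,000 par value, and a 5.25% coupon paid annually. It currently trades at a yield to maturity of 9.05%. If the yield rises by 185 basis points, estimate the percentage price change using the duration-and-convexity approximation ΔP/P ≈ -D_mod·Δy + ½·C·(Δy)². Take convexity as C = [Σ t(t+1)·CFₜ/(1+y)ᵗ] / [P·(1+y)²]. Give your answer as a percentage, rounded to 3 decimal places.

With y = 0.0905:
  t   CF        PV=CF/(1+0.0905)^t    t·PV        t(t+1)·PV
  1     1,312.50     1,203.5763     1,203.5763       2,407.1527
  2     1,312.50     1,103.6922     2,207.3844       6,622.1532
  3     1,312.50     1,012.0974     3,036.2922      12,145.1686
  4     1,312.50       928.1040     3,712.4159      18,562.0795
  5     1,312.50       851.0811     4,255.4057      25,532.4340
  6    26,312.50    15,646.1718    93,877.0306     657,139.2142
  Σ                 20,744.7228   108,292.1050     722,408.2021
P = 20,744.7228; D_Mac = 5.22022 yrs; D_mod = 4.78700 yrs; C = 29.28355.
Duration effect: -4.78700 × (+0.0185) = -0.088560
Convexity effect: 0.5 × 29.28355 × (0.0185)² = +0.0050111
ΔP/P ≈ -0.088560 + 0.0050111 = -0.083548 = -8.3548%.

-8.355%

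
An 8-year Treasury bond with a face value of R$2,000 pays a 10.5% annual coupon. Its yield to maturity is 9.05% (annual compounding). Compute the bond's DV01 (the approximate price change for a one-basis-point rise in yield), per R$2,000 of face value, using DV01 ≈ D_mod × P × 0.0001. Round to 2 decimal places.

R$1.16

Periodic yield y = 0.0905.
  t   CF        PV=CF/(1+0.0905)^t    t·PV
  1       210.00       192.5722       192.5722
  2       210.00       176.5908       353.1815
  3       210.00       161.9356       485.8067
  4       210.00       148.4966       593.9865
  5       210.00       136.1730       680.8649
  6       210.00       124.8721       749.2324
  7       210.00       114.5090       801.5630
  8     2,210.00     1,105.0627     8,840.5015
  Σ                  2,160.2119    12,697.7087
P = 2,160.2119; D_Mac = 5.87799 yrs; D_mod = 5.39018 yrs.
DV01 ≈ 5.39018 × 2,160.2119 × 0.0001 = 1.164393.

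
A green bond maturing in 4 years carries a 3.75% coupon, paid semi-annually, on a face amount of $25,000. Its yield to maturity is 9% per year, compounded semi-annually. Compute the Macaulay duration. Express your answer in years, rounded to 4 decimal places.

Periodic yield y = 0.045. Discount each cash flow and weight by its period:
  t   CF        PV=CF/(1+0.045)^t    t·PV
  1       468.75       448.5646       448.5646
  2       468.75       429.2484       858.4968
  3       468.75       410.7640     1,232.2921
  4       468.75       393.0756     1,572.3025
  5       468.75       376.1489     1,880.7446
  6       468.75       359.9511     2,159.7068
  7       468.75       344.4508     2,411.1559
  8    25,468.75    17,909.2462   143,273.9696
  Σ                 20,671.4498   153,837.2329
Price P = Σ PV = 20,671.4498.
Macaulay duration = Σ(t·PV) / P = 153,837.2329 / 20,671.4498 = 7.44201 half-year periods.
In years: 7.44201 / 2 = 3.72101 years.

3.7210 years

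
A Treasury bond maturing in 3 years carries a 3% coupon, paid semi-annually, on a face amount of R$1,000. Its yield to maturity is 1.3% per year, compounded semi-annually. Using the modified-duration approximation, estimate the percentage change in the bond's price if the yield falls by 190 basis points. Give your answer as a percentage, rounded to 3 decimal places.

Periodic yield y = 0.0065. Modified duration first:
  t   CF        PV=CF/(1+0.0065)^t    t·PV
  1        15.00        14.9031        14.9031
  2        15.00        14.8069        29.6138
  3        15.00        14.7113        44.1338
  4        15.00        14.6163        58.4650
  5        15.00        14.5219        72.6093
  6     1,015.00       976.3002     5,857.8010
  Σ                  1,049.8596     6,077.5261
P = 1,049.8596; D_Mac = 5.78889 half-year periods = 2.89445 yrs; D_mod = 2.89445/(1+0.0065) = 2.87575 yrs.
ΔP/P ≈ -D_mod · Δy = -2.87575 × (-0.019) = +0.054639 = +5.4639%.

+5.464%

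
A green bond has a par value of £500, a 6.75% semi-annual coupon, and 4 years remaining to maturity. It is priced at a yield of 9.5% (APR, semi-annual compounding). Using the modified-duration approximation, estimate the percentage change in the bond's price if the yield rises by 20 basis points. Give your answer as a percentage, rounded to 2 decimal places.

-0.68%

Periodic yield y = 0.0475. Modified duration first:
  t   CF        PV=CF/(1+0.0475)^t    t·PV
  1       16.875        16.1098        16.1098
  2       16.875        15.3793        30.7585
  3       16.875        14.6819        44.0456
  4       16.875        14.0161        56.0645
  5       16.875        13.3805        66.9027
  6       16.875        12.7738        76.6427
  7       16.875        12.1945        85.3618
  8      516.875       356.5770     2,852.6157
  Σ                    455.1129     3,228.5013
P = 455.1129; D_Mac = 7.09385 half-year periods = 3.54692 yrs; D_mod = 3.54692/(1+0.0475) = 3.38608 yrs.
ΔP/P ≈ -D_mod · Δy = -3.38608 × (+0.002) = -0.006772 = -0.6772%.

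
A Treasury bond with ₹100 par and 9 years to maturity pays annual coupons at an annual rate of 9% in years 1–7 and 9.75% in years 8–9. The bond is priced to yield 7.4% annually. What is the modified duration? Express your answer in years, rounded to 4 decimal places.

Periodic yield y = 0.074. First find Macaulay duration:
  t   CF        PV=CF/(1+0.074)^t    t·PV
  1         9.00         8.3799         8.3799
  2         9.00         7.8025        15.6050
  3         9.00         7.2649        21.7947
  4         9.00         6.7643        27.0574
  5         9.00         6.2983        31.4913
  6         9.00         5.8643        35.1859
  7         9.00         5.4603        38.2218
  8         9.75         5.5077        44.0616
  9       109.75        57.7253       519.5275
  Σ                    111.0674       741.3250
P = 111.0674; Macaulay duration = 741.3250 / 111.0674 = 6.67455 years.
Modified duration = D_Mac / (1 + y) = 6.67455 / 1.074 = 6.21466 years.

6.2147 years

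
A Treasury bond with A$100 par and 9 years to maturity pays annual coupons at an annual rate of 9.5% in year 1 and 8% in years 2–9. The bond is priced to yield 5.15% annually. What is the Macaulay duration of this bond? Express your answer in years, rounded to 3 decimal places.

Periodic yield y = 0.0515. Discount each cash flow and weight by its year:
  t   CF        PV=CF/(1+0.0515)^t    t·PV
  1         9.50         9.0347         9.0347
  2         8.00         7.2355        14.4711
  3         8.00         6.8812        20.6435
  4         8.00         6.5441        26.1766
  5         8.00         6.2236        31.1181
  6         8.00         5.9188        35.5129
  7         8.00         5.6289        39.4024
  8         8.00         5.3532        42.8258
  9       108.00        68.7290       618.5613
  Σ                    121.5492       837.7465
Price P = Σ PV = 121.5492.
Macaulay duration = Σ(t·PV) / P = 837.7465 / 121.5492 = 6.89224 years.

6.892 years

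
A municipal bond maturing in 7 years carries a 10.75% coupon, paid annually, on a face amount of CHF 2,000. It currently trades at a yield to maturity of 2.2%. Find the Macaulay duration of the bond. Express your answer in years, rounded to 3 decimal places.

Periodic yield y = 0.022. Discount each cash flow and weight by its year:
  t   CF        PV=CF/(1+0.022)^t    t·PV
  1       215.00       210.3718       210.3718
  2       215.00       205.8433       411.6865
  3       215.00       201.4122       604.2366
  4       215.00       197.0765       788.3061
  5       215.00       192.8342       964.1708
  6       215.00       188.6831     1,132.0988
  7     2,215.00     1,902.0304    13,314.2130
  Σ                  3,098.2515    17,425.0836
Price P = Σ PV = 3,098.2515.
Macaulay duration = Σ(t·PV) / P = 17,425.0836 / 3,098.2515 = 5.62417 years.

5.624 years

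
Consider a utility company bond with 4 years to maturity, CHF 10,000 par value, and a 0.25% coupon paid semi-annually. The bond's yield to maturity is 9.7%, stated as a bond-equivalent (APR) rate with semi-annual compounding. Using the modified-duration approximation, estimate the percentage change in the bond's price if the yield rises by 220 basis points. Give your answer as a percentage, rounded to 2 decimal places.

Periodic yield y = 0.0485. Modified duration first:
  t   CF        PV=CF/(1+0.0485)^t    t·PV
  1        12.50        11.9218        11.9218
  2        12.50        11.3703        22.7407
  3        12.50        10.8444        32.5331
  4        12.50        10.3428        41.3710
  5        12.50         9.8643        49.3217
  6        12.50         9.4080        56.4483
  7        12.50         8.9729        62.8100
  8    10,012.50     6,854.8041    54,838.4332
  Σ                  6,927.5286    55,115.5798
P = 6,927.5286; D_Mac = 7.95602 half-year periods = 3.97801 yrs; D_mod = 3.97801/(1+0.0485) = 3.79400 yrs.
ΔP/P ≈ -D_mod · Δy = -3.79400 × (+0.022) = -0.083468 = -8.3468%.

-8.35%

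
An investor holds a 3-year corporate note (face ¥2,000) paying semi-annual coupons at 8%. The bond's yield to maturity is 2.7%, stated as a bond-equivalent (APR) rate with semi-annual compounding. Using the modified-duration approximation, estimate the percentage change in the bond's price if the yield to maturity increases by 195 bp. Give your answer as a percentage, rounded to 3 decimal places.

Periodic yield y = 0.0135. Modified duration first:
  t   CF        PV=CF/(1+0.0135)^t    t·PV
  1        80.00        78.9344        78.9344
  2        80.00        77.8830       155.7659
  3        80.00        76.8456       230.5367
  4        80.00        75.8220       303.2878
  5        80.00        74.8120       374.0600
  6     2,080.00     1,919.2026    11,515.2154
  Σ                  2,303.4994    12,657.8002
P = 2,303.4994; D_Mac = 5.49503 half-year periods = 2.74752 yrs; D_mod = 2.74752/(1+0.0135) = 2.71092 yrs.
ΔP/P ≈ -D_mod · Δy = -2.71092 × (+0.0195) = -0.052863 = -5.2863%.

-5.286%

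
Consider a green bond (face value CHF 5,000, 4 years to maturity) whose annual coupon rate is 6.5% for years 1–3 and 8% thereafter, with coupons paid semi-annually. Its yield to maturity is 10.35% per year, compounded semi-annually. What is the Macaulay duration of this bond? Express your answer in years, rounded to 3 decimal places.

3.554 years

Periodic yield y = 0.05175. Discount each cash flow and weight by its period:
  t   CF        PV=CF/(1+0.05175)^t    t·PV
  1       162.50       154.5044       154.5044
  2       162.50       146.9022       293.8044
  3       162.50       139.6741       419.0222
  4       162.50       132.8016       531.2064
  5       162.50       126.2673       631.3363
  6       162.50       120.0544       720.3267
  7       200.00       140.4890       983.4231
  8     5,200.00     3,472.9872    27,783.8973
  Σ                  4,433.6802    31,517.5208
Price P = Σ PV = 4,433.6802.
Macaulay duration = Σ(t·PV) / P = 31,517.5208 / 4,433.6802 = 7.10866 half-year periods.
In years: 7.10866 / 2 = 3.55433 years.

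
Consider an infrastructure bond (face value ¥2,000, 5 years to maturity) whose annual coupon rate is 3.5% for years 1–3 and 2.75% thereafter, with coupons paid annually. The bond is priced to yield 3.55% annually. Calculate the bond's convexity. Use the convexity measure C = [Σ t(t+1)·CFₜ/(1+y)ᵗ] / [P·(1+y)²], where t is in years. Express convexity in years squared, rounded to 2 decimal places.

25.58

With y = 0.0355:
  t   CF        PV=CF/(1+0.0355)^t    t·PV        t(t+1)·PV
  1        70.00        67.6002        67.6002         135.2004
  2        70.00        65.2827       130.5653         391.6960
  3        70.00        63.0446       189.1337         756.5349
  4        55.00        47.8368       191.3473         956.7363
  5     2,055.00     1,726.0815     8,630.4077      51,782.4465
  Σ                  1,969.8458     9,209.0543      54,022.6141
P = 1,969.8458.
Convexity = Σ t(t+1)·PV / [P·(1+y)²] = 54,022.6141 / (1,969.8458 × 1.072260) = 25.57662.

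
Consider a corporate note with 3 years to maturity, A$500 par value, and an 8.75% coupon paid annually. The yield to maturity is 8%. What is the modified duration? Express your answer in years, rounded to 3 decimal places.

2.562 years

Periodic yield y = 0.08. First find Macaulay duration:
  t   CF        PV=CF/(1+0.08)^t    t·PV
  1        43.75        40.5093        40.5093
  2        43.75        37.5086        75.0171
  3       543.75       431.6463     1,294.9388
  Σ                    509.6641     1,410.4652
P = 509.6641; Macaulay duration = 1,410.4652 / 509.6641 = 2.76744 years.
Modified duration = D_Mac / (1 + y) = 2.76744 / 1.08 = 2.56245 years.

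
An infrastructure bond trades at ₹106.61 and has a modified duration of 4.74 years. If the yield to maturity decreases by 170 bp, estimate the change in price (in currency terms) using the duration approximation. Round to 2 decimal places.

+₹8.59

Duration approximation: ΔP/P ≈ -D_mod · Δy = -4.74 × (-0.017) = +0.080580.
ΔP ≈ 106.61 × (+0.080580) = +8.5906338.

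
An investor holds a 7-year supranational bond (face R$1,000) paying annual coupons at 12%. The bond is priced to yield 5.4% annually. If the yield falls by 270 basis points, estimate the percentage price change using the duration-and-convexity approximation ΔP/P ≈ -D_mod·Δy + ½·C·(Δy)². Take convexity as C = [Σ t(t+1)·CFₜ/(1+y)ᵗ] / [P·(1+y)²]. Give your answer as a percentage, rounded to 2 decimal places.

+15.13%

With y = 0.054:
  t   CF        PV=CF/(1+0.054)^t    t·PV        t(t+1)·PV
  1       120.00       113.8520       113.8520         227.7040
  2       120.00       108.0190       216.0379         648.1138
  3       120.00       102.4848       307.4544       1,229.8175
  4       120.00        97.2341       388.9366       1,944.6829
  5       120.00        92.2525       461.2626       2,767.5753
  6       120.00        87.5261       525.1566       3,676.0962
  7     1,120.00       775.0572     5,425.4003      43,403.2023
  Σ                  1,376.4257     7,438.1003      53,897.1921
P = 1,376.4257; D_Mac = 5.40392 yrs; D_mod = 5.12706 yrs; C = 35.24781.
Duration effect: -5.12706 × (-0.027) = +0.138431
Convexity effect: 0.5 × 35.24781 × (-0.027)² = +0.0128478
ΔP/P ≈ +0.138431 + 0.0128478 = +0.151279 = +15.1279%.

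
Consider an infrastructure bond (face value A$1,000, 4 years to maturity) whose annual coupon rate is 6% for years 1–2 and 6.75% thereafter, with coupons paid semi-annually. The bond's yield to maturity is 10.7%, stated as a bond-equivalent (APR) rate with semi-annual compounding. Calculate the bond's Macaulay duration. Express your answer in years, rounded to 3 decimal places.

Periodic yield y = 0.0535. Discount each cash flow and weight by its period:
  t   CF        PV=CF/(1+0.0535)^t    t·PV
  1        30.00        28.4765        28.4765
  2        30.00        27.0304        54.0608
  3        30.00        25.6577        76.9731
  4        30.00        24.3547        97.4189
  5        33.75        26.0076       130.0382
  6        33.75        24.6869       148.1214
  7        33.75        23.4332       164.0326
  8     1,033.75       681.3013     5,450.4102
  Σ                    860.9483     6,149.5316
Price P = Σ PV = 860.9483.
Macaulay duration = Σ(t·PV) / P = 6,149.5316 / 860.9483 = 7.14274 half-year periods.
In years: 7.14274 / 2 = 3.57137 years.

3.571 years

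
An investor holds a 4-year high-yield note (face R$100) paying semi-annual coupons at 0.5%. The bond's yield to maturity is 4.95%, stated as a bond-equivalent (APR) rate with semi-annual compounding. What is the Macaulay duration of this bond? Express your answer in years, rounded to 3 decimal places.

Periodic yield y = 0.02475. Discount each cash flow and weight by its period:
  t   CF        PV=CF/(1+0.02475)^t    t·PV
  1         0.25         0.2440         0.2440
  2         0.25         0.2381         0.4761
  3         0.25         0.2323         0.6970
  4         0.25         0.2267         0.9068
  5         0.25         0.2212         1.1062
  6         0.25         0.2159         1.2953
  7         0.25         0.2107         1.4747
  8       100.25        82.4406       659.5245
  Σ                     84.0294       665.7247
Price P = Σ PV = 84.0294.
Macaulay duration = Σ(t·PV) / P = 665.7247 / 84.0294 = 7.92252 half-year periods.
In years: 7.92252 / 2 = 3.96126 years.

3.961 years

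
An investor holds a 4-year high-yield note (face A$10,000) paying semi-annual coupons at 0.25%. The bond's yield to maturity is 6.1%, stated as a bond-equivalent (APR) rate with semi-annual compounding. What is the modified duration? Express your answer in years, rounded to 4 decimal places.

3.8621 years

Periodic yield y = 0.0305. First find Macaulay duration:
  t   CF        PV=CF/(1+0.0305)^t    t·PV
  1        12.50        12.1300        12.1300
  2        12.50        11.7710        23.5420
  3        12.50        11.4226        34.2679
  4        12.50        11.0845        44.3382
  5        12.50        10.7565        53.7824
  6        12.50        10.4381        62.6287
  7        12.50        10.1292        70.9042
  8    10,012.50     7,873.3319    62,986.6553
  Σ                  7,951.0639    63,288.2487
P = 7,951.0639; Macaulay duration = 63,288.2487 / 7,951.0639 = 7.95972 half-year periods = 3.97986 years.
Modified duration = D_Mac / (1 + y) = 3.97986 / 1.0305 = 3.86207 years.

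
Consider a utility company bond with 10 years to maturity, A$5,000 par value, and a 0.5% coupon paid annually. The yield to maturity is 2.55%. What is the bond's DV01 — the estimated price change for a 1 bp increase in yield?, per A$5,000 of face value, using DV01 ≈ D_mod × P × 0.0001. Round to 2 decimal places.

Periodic yield y = 0.0255.
  t   CF        PV=CF/(1+0.0255)^t    t·PV
  1        25.00        24.3784        24.3784
  2        25.00        23.7722        47.5443
  3        25.00        23.1810        69.5431
  4        25.00        22.6046        90.4185
  5        25.00        22.0425       110.2127
  6        25.00        21.4944       128.9666
  7        25.00        20.9600       146.7197
  8        25.00        20.4388       163.5101
  9        25.00        19.9305       179.3748
  10    5,025.00     3,906.4244    39,064.2436
  Σ                  4,105.2268    40,024.9119
P = 4,105.2268; D_Mac = 9.74974 yrs; D_mod = 9.50731 yrs.
DV01 ≈ 9.50731 × 4,105.2268 × 0.0001 = 3.902966.

A$3.90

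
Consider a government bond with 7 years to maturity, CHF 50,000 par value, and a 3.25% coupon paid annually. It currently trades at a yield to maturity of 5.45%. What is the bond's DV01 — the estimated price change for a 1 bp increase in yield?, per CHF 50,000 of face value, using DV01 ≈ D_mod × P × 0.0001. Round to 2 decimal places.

CHF 26.22

Periodic yield y = 0.0545.
  t   CF        PV=CF/(1+0.0545)^t    t·PV
  1     1,625.00     1,541.0147     1,541.0147
  2     1,625.00     1,461.3700     2,922.7401
  3     1,625.00     1,385.8417     4,157.5250
  4     1,625.00     1,314.2168     5,256.8674
  5     1,625.00     1,246.2938     6,231.4691
  6     1,625.00     1,181.8813     7,091.2878
  7    51,625.00    35,606.8845   249,248.1917
  Σ                 43,737.5029   276,449.0957
P = 43,737.5029; D_Mac = 6.32064 yrs; D_mod = 5.99397 yrs.
DV01 ≈ 5.99397 × 43,737.5029 × 0.0001 = 26.216130.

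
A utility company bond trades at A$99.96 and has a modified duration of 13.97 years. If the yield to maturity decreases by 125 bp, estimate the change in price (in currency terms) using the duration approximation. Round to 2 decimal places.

+A$17.46

Duration approximation: ΔP/P ≈ -D_mod · Δy = -13.97 × (-0.0125) = +0.174625.
ΔP ≈ 99.96 × (+0.174625) = +17.455515.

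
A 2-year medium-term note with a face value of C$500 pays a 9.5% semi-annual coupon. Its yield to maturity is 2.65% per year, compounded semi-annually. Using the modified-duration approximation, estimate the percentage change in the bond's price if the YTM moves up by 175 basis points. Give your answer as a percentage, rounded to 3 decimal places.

Periodic yield y = 0.01325. Modified duration first:
  t   CF        PV=CF/(1+0.01325)^t    t·PV
  1        23.75        23.4394        23.4394
  2        23.75        23.1329        46.2658
  3        23.75        22.8304        68.4912
  4       523.75       496.8869     1,987.5478
  Σ                    566.2897     2,125.7443
P = 566.2897; D_Mac = 3.75381 half-year periods = 1.87691 yrs; D_mod = 1.87691/(1+0.01325) = 1.85236 yrs.
ΔP/P ≈ -D_mod · Δy = -1.85236 × (+0.0175) = -0.032416 = -3.2416%.

-3.242%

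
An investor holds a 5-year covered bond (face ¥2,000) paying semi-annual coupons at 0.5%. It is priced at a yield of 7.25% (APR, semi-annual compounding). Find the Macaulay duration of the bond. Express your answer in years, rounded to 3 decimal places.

Periodic yield y = 0.03625. Discount each cash flow and weight by its period:
  t   CF        PV=CF/(1+0.03625)^t    t·PV
  1         5.00         4.8251         4.8251
  2         5.00         4.6563         9.3126
  3         5.00         4.4934        13.4802
  4         5.00         4.3362        17.3449
  5         5.00         4.1845        20.9227
  6         5.00         4.0382        24.2289
  7         5.00         3.8969        27.2782
  8         5.00         3.7606        30.0846
  9         5.00         3.6290        32.6612
  10    2,005.00     1,404.3292    14,043.2925
  Σ                  1,442.1494    14,223.4309
Price P = Σ PV = 1,442.1494.
Macaulay duration = Σ(t·PV) / P = 14,223.4309 / 1,442.1494 = 9.86266 half-year periods.
In years: 9.86266 / 2 = 4.93133 years.

4.931 years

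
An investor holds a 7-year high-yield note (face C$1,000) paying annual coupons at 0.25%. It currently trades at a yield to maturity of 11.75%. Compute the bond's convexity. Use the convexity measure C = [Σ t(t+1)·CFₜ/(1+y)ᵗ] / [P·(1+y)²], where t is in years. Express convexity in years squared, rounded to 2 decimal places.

44.14

With y = 0.1175:
  t   CF        PV=CF/(1+0.1175)^t    t·PV        t(t+1)·PV
  1         2.50         2.2371         2.2371           4.4743
  2         2.50         2.0019         4.0038          12.0115
  3         2.50         1.7914         5.3743          21.4970
  4         2.50         1.6031         6.4122          32.0612
  5         2.50         1.4345         7.1725          43.0352
  6         2.50         1.2837         7.7020          53.9143
  7     1,002.50       460.6294     3,224.4058      25,795.2467
  Σ                    470.9811     3,257.3079      25,962.2402
P = 470.9811.
Convexity = Σ t(t+1)·PV / [P·(1+y)²] = 25,962.2402 / (470.9811 × 1.248806) = 44.14115.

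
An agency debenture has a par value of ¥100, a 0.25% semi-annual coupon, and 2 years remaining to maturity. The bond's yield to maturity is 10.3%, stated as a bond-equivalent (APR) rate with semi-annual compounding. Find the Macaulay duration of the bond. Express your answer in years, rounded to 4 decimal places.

1.9958 years

Periodic yield y = 0.0515. Discount each cash flow and weight by its period:
  t   CF        PV=CF/(1+0.0515)^t    t·PV
  1        0.125         0.1189         0.1189
  2        0.125         0.1131         0.2261
  3        0.125         0.1075         0.3226
  4      100.125        81.9041       327.6162
  Σ                     82.2435       328.2838
Price P = Σ PV = 82.2435.
Macaulay duration = Σ(t·PV) / P = 328.2838 / 82.2435 = 3.99161 half-year periods.
In years: 3.99161 / 2 = 1.99580 years.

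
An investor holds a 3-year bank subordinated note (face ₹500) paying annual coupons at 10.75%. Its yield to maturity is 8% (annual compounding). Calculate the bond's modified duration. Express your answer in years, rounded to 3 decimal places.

2.526 years

Periodic yield y = 0.08. First find Macaulay duration:
  t   CF        PV=CF/(1+0.08)^t    t·PV
  1        53.75        49.7685        49.7685
  2        53.75        46.0820        92.1639
  3       553.75       439.5846     1,318.7538
  Σ                    535.4351     1,460.6863
P = 535.4351; Macaulay duration = 1,460.6863 / 535.4351 = 2.72804 years.
Modified duration = D_Mac / (1 + y) = 2.72804 / 1.08 = 2.52596 years.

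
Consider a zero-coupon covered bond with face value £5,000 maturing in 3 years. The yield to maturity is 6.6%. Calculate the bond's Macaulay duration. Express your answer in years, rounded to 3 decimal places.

3.000 years

A zero-coupon bond has a single cash flow at maturity, so its Macaulay duration equals its maturity: 3 years.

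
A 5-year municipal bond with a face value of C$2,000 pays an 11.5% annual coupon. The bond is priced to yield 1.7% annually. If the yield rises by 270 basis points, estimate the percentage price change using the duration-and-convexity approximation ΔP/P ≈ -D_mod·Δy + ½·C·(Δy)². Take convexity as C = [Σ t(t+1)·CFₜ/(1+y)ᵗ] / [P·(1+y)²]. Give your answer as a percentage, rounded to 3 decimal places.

-10.417%

With y = 0.017:
  t   CF        PV=CF/(1+0.017)^t    t·PV        t(t+1)·PV
  1       230.00       226.1554       226.1554         452.3107
  2       230.00       222.3750       444.7500       1,334.2499
  3       230.00       218.6578       655.9734       2,623.8936
  4       230.00       215.0028       860.0110       4,300.0551
  5     2,230.00     2,049.7462    10,248.7312      61,492.3872
  Σ                  2,931.9371    12,435.6210      70,202.8965
P = 2,931.9371; D_Mac = 4.24144 yrs; D_mod = 4.17054 yrs; C = 23.15040.
Duration effect: -4.17054 × (+0.027) = -0.112604
Convexity effect: 0.5 × 23.15040 × (0.027)² = +0.0084383
ΔP/P ≈ -0.112604 + 0.0084383 = -0.104166 = -10.4166%.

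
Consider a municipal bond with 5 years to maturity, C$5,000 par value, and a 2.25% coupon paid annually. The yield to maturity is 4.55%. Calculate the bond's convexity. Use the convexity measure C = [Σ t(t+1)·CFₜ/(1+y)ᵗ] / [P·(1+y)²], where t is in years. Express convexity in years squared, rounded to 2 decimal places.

25.78

With y = 0.0455:
  t   CF        PV=CF/(1+0.0455)^t    t·PV        t(t+1)·PV
  1       112.50       107.6040       107.6040         215.2080
  2       112.50       102.9211       205.8422         617.5266
  3       112.50        98.4420       295.3260       1,181.3040
  4       112.50        94.1578       376.6313       1,883.1563
  5     5,112.50     4,092.7304    20,463.6519     122,781.9114
  Σ                  4,495.8553    21,449.0554     126,679.1063
P = 4,495.8553.
Convexity = Σ t(t+1)·PV / [P·(1+y)²] = 126,679.1063 / (4,495.8553 × 1.093070) = 25.77773.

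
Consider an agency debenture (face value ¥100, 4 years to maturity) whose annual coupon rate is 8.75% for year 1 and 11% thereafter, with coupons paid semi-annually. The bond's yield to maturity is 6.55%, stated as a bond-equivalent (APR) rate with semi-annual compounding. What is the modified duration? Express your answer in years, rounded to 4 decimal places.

Periodic yield y = 0.03275. First find Macaulay duration:
  t   CF        PV=CF/(1+0.03275)^t    t·PV
  1        4.375         4.2363         4.2363
  2        4.375         4.1019         8.2038
  3        5.500         4.9932        14.9795
  4        5.500         4.8348        19.3393
  5        5.500         4.6815        23.4076
  6        5.500         4.5331        27.1984
  7        5.500         4.3893        30.7252
  8      105.500        81.5250       652.2000
  Σ                    113.2951       780.2901
P = 113.2951; Macaulay duration = 780.2901 / 113.2951 = 6.88724 half-year periods = 3.44362 years.
Modified duration = D_Mac / (1 + y) = 3.44362 / 1.03275 = 3.33442 years.

3.3344 years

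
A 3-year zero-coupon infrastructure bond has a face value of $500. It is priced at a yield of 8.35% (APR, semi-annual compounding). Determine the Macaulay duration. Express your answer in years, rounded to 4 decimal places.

3.0000 years

A zero-coupon bond has a single cash flow at maturity, so its Macaulay duration equals its maturity: 3 years.
(Equivalently: 6 semi-annual periods ÷ 2 = 3 years.)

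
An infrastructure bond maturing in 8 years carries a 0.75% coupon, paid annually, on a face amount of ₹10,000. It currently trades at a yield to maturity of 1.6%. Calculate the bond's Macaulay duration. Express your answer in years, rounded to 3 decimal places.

7.786 years

Periodic yield y = 0.016. Discount each cash flow and weight by its year:
  t   CF        PV=CF/(1+0.016)^t    t·PV
  1        75.00        73.8189        73.8189
  2        75.00        72.6564       145.3128
  3        75.00        71.5122       214.5366
  4        75.00        70.3860       281.5441
  5        75.00        69.2776       346.3879
  6        75.00        68.1866       409.1196
  7        75.00        67.1128       469.7895
  8    10,075.00     8,873.5089    70,988.0715
  Σ                  9,366.4594    72,928.5809
Price P = Σ PV = 9,366.4594.
Macaulay duration = Σ(t·PV) / P = 72,928.5809 / 9,366.4594 = 7.78614 years.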